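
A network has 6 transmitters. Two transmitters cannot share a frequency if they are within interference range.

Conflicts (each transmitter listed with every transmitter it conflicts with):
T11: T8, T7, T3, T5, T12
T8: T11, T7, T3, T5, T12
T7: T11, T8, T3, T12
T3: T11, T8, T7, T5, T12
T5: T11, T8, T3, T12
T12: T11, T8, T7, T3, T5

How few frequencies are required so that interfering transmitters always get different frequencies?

5

T11, T8, T3, T5, T12 all conflict with each other, so at least 5 frequencies are needed.
5 frequencies suffice: frequency 1 → {T3}; frequency 2 → {T11}; frequency 3 → {T12}; frequency 4 → {T8}; frequency 5 → {T7, T5}. Every pair that conflicts lands in different frequencies.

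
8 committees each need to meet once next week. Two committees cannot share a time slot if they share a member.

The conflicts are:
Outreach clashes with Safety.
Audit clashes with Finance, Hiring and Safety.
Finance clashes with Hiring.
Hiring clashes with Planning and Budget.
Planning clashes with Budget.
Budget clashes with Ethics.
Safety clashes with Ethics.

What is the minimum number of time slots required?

Audit, Finance, Hiring all conflict with each other, so at least 3 time slots are needed.
3 time slots suffice: Outreach=2, Audit=2, Finance=3, Hiring=1, Planning=3, Budget=2, Safety=1, Ethics=3. Every pair that conflicts lands in different time slots.

3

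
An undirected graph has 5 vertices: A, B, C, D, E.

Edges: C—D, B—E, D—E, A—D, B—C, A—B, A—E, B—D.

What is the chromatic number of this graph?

A, B, D, E form a clique, so at least 4 colors are needed.
4 colors suffice: color red → {D}; color blue → {B}; color green → {C, E}; color yellow → {A}. Each edge has distinct colors on its endpoints.

4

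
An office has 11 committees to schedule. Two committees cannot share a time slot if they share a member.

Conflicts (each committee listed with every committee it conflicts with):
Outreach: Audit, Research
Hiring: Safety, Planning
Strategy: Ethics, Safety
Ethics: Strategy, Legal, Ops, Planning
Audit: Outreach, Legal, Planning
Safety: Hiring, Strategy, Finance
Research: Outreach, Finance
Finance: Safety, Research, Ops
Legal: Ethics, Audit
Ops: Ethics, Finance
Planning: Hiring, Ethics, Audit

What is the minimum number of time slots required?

3

The cycle Ethics-Planning-Hiring-Safety-Strategy-Ethics has odd length 5, so it cannot be 2-colored; at least 3 time slots are needed.
3 time slots suffice: time slot 1 → {Ethics, Audit, Safety, Research}; time slot 2 → {Outreach, Strategy, Finance, Legal, Planning}; time slot 3 → {Hiring, Ops}. Each listed conflict is separated.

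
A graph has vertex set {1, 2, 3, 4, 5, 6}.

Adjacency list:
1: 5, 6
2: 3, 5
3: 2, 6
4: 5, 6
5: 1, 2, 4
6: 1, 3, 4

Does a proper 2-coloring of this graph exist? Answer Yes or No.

No

The cycle 5-1-6-3-2-5 has odd length 5, so it cannot be 2-colored; at least 3 colors are needed.
So 2 colors are not enough.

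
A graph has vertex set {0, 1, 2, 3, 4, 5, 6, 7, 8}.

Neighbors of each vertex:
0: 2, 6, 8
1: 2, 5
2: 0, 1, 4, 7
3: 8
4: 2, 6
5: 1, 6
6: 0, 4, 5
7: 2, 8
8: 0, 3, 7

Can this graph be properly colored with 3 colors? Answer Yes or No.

Yes

The chromatic number is 3. The cycle 5-6-4-2-1-5 has odd length 5, so it cannot be 2-colored; at least 3 colors are needed.
3 colors suffice: color a → {2, 6, 8}; color b → {0, 3, 4, 5, 7}; color c → {1}.
That is already a proper 3-coloring.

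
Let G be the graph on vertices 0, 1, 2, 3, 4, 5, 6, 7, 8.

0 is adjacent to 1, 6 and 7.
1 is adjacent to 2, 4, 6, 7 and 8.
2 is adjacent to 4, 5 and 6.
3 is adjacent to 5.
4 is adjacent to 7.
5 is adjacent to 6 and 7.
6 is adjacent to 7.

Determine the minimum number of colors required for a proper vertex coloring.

4

0, 1, 6, 7 form a clique, so at least 4 colors are needed.
One proper 4-coloring: 0=yellow, 1=red, 2=green, 3=blue, 4=blue, 5=red, 6=blue, 7=green, 8=blue. No two adjacent vertices share a color.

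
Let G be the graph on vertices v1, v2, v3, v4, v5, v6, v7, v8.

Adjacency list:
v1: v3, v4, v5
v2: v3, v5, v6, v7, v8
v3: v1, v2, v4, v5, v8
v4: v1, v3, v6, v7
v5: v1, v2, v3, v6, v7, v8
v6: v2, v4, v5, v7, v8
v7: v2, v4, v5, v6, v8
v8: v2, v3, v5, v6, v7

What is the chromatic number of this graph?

5

v2, v5, v6, v7, v8 are mutually adjacent (a clique of size 5), so at least 5 colors are needed.
5 colors suffice: color red → {v4, v5}; color blue → {v1, v2}; color green → {v8}; color yellow → {v3, v7}; color purple → {v6}. Every edge joins two different colors.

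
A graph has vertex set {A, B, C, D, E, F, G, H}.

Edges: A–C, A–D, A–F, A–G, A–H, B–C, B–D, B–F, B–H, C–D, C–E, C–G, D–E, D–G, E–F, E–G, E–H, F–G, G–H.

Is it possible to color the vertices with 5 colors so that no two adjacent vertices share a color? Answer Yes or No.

Yes

The chromatic number is 4. A, C, D, G are pairwise adjacent (a clique of size 4), so at least 4 colors are needed.
4 colors suffice: A=3, B=1, C=4, D=2, E=3, F=2, G=1, H=2.
Since 5 ≥ 4, a proper 5-coloring certainly exists.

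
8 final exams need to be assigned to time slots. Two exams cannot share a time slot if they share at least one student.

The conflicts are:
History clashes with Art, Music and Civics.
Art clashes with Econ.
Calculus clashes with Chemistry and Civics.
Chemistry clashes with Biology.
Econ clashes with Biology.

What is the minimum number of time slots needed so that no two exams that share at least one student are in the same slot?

The cycle History-Art-Econ-Biology-Chemistry-Calculus-Civics-History has odd length 7, so it cannot be 2-colored; at least 3 time slots are needed.
Using 3 time slots: History=1, Art=3, Music=2, Calculus=1, Chemistry=2, Civics=2, Econ=2, Biology=1. Each listed conflict is separated.

3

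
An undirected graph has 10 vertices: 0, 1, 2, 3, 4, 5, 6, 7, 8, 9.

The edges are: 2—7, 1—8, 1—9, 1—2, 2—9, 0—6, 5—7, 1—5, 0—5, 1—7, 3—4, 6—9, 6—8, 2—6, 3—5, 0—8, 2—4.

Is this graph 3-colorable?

Yes

The chromatic number is 3. 2, 6, 9 are mutually adjacent, so at least 3 colors are needed.
One proper 3-coloring: 0=green, 1=blue, 2=red, 3=blue, 4=green, 5=red, 6=blue, 7=green, 8=red, 9=green.
That is already a proper 3-coloring.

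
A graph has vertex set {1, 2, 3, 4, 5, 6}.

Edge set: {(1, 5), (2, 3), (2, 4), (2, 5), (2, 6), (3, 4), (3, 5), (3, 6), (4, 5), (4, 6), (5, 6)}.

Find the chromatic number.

2, 3, 4, 5, 6 are mutually adjacent (a clique of size 5), so at least 5 colors are needed.
5 colors suffice: color red → {5}; color blue → {1, 3}; color green → {4}; color yellow → {2}; color purple → {6}. No two adjacent vertices share a color.

5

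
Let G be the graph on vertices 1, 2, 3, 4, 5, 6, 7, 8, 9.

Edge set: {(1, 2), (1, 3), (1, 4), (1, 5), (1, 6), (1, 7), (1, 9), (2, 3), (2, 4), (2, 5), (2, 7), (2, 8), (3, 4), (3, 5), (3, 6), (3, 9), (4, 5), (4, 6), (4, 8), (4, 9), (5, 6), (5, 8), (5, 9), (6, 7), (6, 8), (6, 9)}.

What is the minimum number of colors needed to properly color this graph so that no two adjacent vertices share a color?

6

1, 3, 4, 5, 6, 9 form a clique, so at least 6 colors are needed.
One proper 6-coloring: 1=green, 2=yellow, 3=purple, 4=red, 5=blue, 6=yellow, 7=red, 8=green, 9=orange. Each edge has distinct colors on its endpoints.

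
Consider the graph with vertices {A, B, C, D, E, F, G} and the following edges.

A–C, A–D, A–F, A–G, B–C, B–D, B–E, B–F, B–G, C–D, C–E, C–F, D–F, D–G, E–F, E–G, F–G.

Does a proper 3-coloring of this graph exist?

No

A, C, D, F are pairwise adjacent (a clique of size 4), so at least 4 colors are needed.
So 3 colors are not enough.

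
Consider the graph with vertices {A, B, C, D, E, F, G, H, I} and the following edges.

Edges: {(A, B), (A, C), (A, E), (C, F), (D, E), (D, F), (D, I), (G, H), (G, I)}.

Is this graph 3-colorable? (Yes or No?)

The chromatic number is 3. The cycle A-E-D-F-C-A has odd length 5, so it cannot be 2-colored; at least 3 colors are needed.
A valid assignment using 3 colors: A=red, B=blue, C=green, D=red, E=blue, F=blue, G=red, H=blue, I=blue.
That is already a proper 3-coloring.

Yes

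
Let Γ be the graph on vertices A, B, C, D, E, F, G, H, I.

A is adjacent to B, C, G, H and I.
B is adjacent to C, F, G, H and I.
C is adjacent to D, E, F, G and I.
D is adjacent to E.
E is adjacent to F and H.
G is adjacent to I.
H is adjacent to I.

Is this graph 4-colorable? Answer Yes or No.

A, B, C, G, I form a clique, so at least 5 colors are needed.
So 4 colors are not enough.

No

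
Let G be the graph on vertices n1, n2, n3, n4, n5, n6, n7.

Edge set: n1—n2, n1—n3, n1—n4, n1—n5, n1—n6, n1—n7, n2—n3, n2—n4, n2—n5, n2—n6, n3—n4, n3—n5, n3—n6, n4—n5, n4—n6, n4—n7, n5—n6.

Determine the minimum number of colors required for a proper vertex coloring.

n1, n2, n3, n4, n5, n6 form a clique, so at least 6 colors are needed.
One proper 6-coloring: n1=1, n2=5, n3=6, n4=2, n5=4, n6=3, n7=3. No two adjacent vertices share a color.

6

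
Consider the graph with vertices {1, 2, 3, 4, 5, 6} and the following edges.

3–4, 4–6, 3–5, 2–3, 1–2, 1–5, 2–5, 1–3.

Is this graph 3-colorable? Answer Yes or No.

1, 2, 3, 5 are pairwise adjacent (a clique of size 4), so at least 4 colors are needed.
So 3 colors are not enough.

No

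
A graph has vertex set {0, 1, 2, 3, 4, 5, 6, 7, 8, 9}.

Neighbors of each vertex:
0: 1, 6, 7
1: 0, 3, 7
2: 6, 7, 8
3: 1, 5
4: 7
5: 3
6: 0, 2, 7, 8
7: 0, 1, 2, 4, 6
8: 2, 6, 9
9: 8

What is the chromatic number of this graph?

0, 1, 7 form a triangle, so at least 3 colors are needed.
3 colors suffice: 0=c, 1=b, 2=c, 3=a, 4=b, 5=b, 6=b, 7=a, 8=a, 9=b. Every edge joins two different colors.

3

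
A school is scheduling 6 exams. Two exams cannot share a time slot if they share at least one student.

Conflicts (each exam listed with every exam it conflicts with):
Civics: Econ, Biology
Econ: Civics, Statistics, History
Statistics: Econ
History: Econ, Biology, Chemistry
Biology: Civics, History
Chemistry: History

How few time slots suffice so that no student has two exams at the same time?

2

History and Biology conflict, so at least 2 time slots are needed.
Using 2 time slots: Civics=1, Econ=2, Statistics=1, History=1, Biology=2, Chemistry=2. Every pair that conflicts lands in different time slots.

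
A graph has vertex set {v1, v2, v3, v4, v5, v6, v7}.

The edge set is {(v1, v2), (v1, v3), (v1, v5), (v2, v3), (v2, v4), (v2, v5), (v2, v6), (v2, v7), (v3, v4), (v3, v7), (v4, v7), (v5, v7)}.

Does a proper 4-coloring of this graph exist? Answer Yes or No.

The chromatic number is 4. v2, v3, v4, v7 form a clique, so at least 4 colors are needed.
4 colors suffice: color R → {v2}; color B → {v3, v5, v6}; color G → {v1, v7}; color Y → {v4}.
That is already a proper 4-coloring.

Yes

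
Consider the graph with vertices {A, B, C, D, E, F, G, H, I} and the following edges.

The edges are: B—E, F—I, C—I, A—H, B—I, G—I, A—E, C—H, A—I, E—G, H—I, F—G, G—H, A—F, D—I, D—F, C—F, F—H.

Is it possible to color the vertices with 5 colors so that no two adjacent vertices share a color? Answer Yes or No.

The chromatic number is 4. F, G, H, I are pairwise adjacent (a clique of size 4), so at least 4 colors are needed.
4 colors suffice: color red → {E, I}; color blue → {B, F}; color green → {D, H}; color yellow → {A, C, G}.
Since 5 ≥ 4, a proper 5-coloring certainly exists.

Yes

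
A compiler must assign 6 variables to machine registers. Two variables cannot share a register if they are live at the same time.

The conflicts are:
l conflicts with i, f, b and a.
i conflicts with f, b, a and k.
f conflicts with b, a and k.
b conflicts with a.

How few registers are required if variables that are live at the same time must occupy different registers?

l, i, f, b, a all conflict with each other, so at least 5 registers are needed.
5 registers suffice: register 1 → {i}; register 2 → {f}; register 3 → {b, k}; register 4 → {a}; register 5 → {l}. Every pair that conflicts lands in different registers.

5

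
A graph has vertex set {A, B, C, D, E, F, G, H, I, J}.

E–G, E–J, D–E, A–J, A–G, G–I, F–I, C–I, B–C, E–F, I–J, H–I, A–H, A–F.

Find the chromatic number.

A and F are adjacent, so at least 2 colors are needed.
A valid assignment using 2 colors: A=red, B=red, C=blue, D=blue, E=red, F=blue, G=blue, H=blue, I=red, J=blue. No two adjacent vertices share a color.

2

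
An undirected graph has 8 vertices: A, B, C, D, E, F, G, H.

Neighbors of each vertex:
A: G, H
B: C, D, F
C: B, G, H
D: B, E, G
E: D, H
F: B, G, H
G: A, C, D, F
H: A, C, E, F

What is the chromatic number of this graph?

3

The cycle H-C-B-D-E-H has odd length 5, so it cannot be 2-colored; at least 3 colors are needed.
One proper 3-coloring: A=2, B=1, C=2, D=2, E=3, F=2, G=1, H=1. Every edge joins two different colors.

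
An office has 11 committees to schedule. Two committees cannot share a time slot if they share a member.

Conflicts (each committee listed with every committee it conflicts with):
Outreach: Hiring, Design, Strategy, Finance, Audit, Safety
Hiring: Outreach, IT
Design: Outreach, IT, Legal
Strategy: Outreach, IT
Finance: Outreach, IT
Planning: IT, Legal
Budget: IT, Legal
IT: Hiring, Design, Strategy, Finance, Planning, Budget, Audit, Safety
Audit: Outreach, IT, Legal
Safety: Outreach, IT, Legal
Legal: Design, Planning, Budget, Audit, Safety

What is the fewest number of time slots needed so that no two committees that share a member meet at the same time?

Outreach and Hiring conflict, so at least 2 time slots are needed.
2 time slots suffice: Outreach=1, Hiring=2, Design=2, Strategy=2, Finance=2, Planning=2, Budget=2, IT=1, Audit=2, Safety=2, Legal=1. Every pair that conflicts lands in different time slots.

2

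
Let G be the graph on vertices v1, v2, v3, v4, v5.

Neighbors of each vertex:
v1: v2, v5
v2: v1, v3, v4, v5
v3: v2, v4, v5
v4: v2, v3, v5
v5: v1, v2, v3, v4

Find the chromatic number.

v2, v3, v4, v5 are pairwise adjacent (a clique of size 4), so at least 4 colors are needed.
One proper 4-coloring: v1=3, v2=2, v3=4, v4=3, v5=1. No two adjacent vertices share a color.

4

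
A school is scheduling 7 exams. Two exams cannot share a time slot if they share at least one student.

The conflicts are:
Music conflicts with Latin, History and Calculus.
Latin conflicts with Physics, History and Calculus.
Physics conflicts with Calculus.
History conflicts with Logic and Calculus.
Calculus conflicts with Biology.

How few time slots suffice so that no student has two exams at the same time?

Music, Latin, History, Calculus are mutually in conflict, so at least 4 time slots are needed.
A valid assignment using 4 time slots: Music=4, Latin=2, Physics=3, History=3, Logic=1, Calculus=1, Biology=2. Every pair that conflicts lands in different time slots.

4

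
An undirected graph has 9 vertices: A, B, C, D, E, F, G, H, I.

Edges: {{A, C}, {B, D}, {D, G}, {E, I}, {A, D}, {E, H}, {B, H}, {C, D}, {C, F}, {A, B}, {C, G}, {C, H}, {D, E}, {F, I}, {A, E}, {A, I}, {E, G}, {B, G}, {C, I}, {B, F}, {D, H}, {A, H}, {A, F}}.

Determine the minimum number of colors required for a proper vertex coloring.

4

A, C, D, H form a clique, so at least 4 colors are needed.
4 colors suffice: color 1 → {A, G}; color 2 → {D, I}; color 3 → {B, C, E}; color 4 → {F, H}. No two adjacent vertices share a color.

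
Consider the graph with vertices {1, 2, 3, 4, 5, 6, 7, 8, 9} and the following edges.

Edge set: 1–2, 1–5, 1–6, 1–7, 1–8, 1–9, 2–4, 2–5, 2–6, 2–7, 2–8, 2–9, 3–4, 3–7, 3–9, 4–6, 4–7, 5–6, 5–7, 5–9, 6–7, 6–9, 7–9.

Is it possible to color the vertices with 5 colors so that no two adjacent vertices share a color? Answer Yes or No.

No

1, 2, 5, 6, 7, 9 are pairwise adjacent (a clique of size 6), so at least 6 colors are needed.
So 5 colors are not enough.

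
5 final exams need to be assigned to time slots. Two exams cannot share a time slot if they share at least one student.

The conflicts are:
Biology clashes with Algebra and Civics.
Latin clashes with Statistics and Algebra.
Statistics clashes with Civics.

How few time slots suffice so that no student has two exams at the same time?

3

The cycle Algebra-Biology-Civics-Statistics-Latin-Algebra has odd length 5, so it cannot be 2-colored; at least 3 time slots are needed.
3 time slots suffice: time slot 1 → {Algebra, Civics}; time slot 2 → {Biology, Latin}; time slot 3 → {Statistics}. Every pair that conflicts lands in different time slots.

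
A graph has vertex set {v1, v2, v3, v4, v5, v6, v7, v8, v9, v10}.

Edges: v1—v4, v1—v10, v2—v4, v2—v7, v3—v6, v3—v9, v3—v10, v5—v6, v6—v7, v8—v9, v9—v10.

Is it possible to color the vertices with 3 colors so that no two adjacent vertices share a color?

Yes

The chromatic number is 3. v3, v9, v10 form a triangle, so at least 3 colors are needed.
3 colors suffice: color red → {v1, v2, v6, v9}; color blue → {v3, v4, v5, v7, v8}; color green → {v10}.
That is already a proper 3-coloring.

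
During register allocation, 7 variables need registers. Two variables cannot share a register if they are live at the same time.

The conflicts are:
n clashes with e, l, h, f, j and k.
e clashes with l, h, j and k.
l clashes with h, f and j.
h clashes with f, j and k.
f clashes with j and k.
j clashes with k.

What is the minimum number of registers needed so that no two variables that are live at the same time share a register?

5

n, e, h, j, k pairwise conflict, so at least 5 registers are needed.
Using 5 registers: n=2, e=5, l=4, h=1, f=5, j=3, k=4. Each listed conflict is separated.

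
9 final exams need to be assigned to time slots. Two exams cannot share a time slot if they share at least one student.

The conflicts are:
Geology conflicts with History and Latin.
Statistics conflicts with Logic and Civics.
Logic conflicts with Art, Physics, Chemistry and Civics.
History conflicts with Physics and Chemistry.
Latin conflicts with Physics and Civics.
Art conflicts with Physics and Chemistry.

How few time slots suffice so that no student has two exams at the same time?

Logic, Art, Chemistry all conflict with each other, so at least 3 time slots are needed.
3 time slots suffice: time slot 1 → {Logic, History, Latin}; time slot 2 → {Geology, Physics, Chemistry, Civics}; time slot 3 → {Statistics, Art}. No two conflicting exams share a time slot.

3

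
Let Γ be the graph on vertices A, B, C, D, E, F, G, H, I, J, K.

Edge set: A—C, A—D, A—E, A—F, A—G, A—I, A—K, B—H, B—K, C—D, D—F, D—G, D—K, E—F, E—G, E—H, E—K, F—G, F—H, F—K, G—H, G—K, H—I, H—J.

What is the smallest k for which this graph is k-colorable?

5

A, D, F, G, K form a clique, so at least 5 colors are needed.
5 colors suffice: A=red, B=blue, C=blue, D=purple, E=purple, F=green, G=blue, H=red, I=blue, J=blue, K=yellow. No two adjacent vertices share a color.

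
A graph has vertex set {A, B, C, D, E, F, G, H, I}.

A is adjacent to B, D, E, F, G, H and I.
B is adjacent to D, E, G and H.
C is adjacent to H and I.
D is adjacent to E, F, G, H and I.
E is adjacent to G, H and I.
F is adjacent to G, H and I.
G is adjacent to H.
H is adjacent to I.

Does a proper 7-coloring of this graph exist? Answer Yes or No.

The chromatic number is 6. A, B, D, E, G, H are mutually adjacent (a clique of size 6), so at least 6 colors are needed.
A valid assignment using 6 colors: A=2, B=6, C=2, D=3, E=5, F=5, G=4, H=1, I=4.
Since 7 ≥ 6, a proper 7-coloring certainly exists.

Yes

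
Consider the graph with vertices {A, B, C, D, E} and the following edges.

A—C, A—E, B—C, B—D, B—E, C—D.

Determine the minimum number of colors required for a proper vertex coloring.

3

B, C, D are mutually adjacent, so at least 3 colors are needed.
3 colors suffice: A=2, B=2, C=1, D=3, E=1. Every edge joins two different colors.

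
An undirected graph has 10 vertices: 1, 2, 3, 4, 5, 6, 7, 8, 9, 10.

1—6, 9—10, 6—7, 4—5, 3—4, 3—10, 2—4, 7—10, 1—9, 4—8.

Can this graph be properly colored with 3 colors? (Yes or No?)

The chromatic number is 3. The cycle 1-9-10-7-6-1 has odd length 5, so it cannot be 2-colored; at least 3 colors are needed.
3 colors suffice: color a → {4, 6, 10}; color b → {1, 2, 3, 5, 7, 8}; color c → {9}.
That is already a proper 3-coloring.

Yes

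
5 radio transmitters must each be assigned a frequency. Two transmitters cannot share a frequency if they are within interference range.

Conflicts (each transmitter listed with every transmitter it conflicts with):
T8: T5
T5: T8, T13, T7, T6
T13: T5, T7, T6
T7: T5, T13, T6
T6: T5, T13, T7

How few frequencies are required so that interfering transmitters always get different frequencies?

T5, T13, T7, T6 pairwise conflict, so at least 4 frequencies are needed.
A valid assignment using 4 frequencies: T8=2, T5=1, T13=3, T7=2, T6=4. Each listed conflict is separated.

4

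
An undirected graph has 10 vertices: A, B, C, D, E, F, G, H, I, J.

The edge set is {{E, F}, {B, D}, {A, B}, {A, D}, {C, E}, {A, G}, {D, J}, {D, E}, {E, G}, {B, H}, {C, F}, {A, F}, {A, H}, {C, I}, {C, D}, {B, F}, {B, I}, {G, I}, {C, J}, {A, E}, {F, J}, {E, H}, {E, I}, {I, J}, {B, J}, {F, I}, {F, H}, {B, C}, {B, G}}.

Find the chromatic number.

5

B, C, F, I, J are mutually adjacent (a clique of size 5), so at least 5 colors are needed.
5 colors suffice: A=green, B=red, C=green, D=blue, E=red, F=blue, G=blue, H=yellow, I=yellow, J=purple. Each edge has distinct colors on its endpoints.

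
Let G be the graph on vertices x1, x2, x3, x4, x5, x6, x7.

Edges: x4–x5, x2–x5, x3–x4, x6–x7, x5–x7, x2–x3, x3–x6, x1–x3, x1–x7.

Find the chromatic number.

3

The cycle x5-x7-x1-x3-x4-x5 has odd length 5, so it cannot be 2-colored; at least 3 colors are needed.
One proper 3-coloring: x1=2, x2=3, x3=1, x4=3, x5=2, x6=2, x7=1. No two adjacent vertices share a color.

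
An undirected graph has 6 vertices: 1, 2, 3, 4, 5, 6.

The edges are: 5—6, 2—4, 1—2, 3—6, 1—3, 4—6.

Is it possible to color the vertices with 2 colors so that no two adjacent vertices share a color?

No

The cycle 3-1-2-4-6-3 has odd length 5, so it cannot be 2-colored; at least 3 colors are needed.
So 2 colors are not enough.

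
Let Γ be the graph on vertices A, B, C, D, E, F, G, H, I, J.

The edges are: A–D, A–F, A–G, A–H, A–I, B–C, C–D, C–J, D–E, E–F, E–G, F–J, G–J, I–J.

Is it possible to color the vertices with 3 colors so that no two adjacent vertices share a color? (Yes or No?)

Yes

The chromatic number is 3. The cycle G-J-C-D-E-G has odd length 5, so it cannot be 2-colored; at least 3 colors are needed.
3 colors suffice: color red → {A, B, E, J}; color blue → {D, F, G, H, I}; color green → {C}.
That is already a proper 3-coloring.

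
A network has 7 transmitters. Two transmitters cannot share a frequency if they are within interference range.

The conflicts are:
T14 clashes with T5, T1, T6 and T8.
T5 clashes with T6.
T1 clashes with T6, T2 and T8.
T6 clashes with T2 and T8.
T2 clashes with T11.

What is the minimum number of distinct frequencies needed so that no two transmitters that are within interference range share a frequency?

T14, T1, T6, T8 all conflict with each other, so at least 4 frequencies are needed.
4 frequencies suffice: frequency 1 → {T6, T11}; frequency 2 → {T5, T1}; frequency 3 → {T14, T2}; frequency 4 → {T8}. Every pair that conflicts lands in different frequencies.

4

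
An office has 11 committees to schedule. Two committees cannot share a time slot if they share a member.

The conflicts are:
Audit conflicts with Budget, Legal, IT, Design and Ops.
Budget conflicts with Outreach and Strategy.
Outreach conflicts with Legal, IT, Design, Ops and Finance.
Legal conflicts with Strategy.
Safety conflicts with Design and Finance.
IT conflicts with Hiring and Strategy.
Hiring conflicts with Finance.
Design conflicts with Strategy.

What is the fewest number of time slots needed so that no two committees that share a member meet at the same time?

Design and Strategy conflict, so at least 2 time slots are needed.
A valid assignment using 2 time slots: Audit=1, Budget=2, Outreach=1, Legal=2, Safety=1, IT=2, Hiring=1, Design=2, Ops=2, Strategy=1, Finance=2. Every pair that conflicts lands in different time slots.

2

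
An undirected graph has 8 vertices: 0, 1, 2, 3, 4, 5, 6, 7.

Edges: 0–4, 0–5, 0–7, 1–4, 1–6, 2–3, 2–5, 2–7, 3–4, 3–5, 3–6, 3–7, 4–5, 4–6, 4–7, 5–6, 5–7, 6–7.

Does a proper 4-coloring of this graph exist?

No

3, 4, 5, 6, 7 form a clique, so at least 5 colors are needed.
So 4 colors are not enough.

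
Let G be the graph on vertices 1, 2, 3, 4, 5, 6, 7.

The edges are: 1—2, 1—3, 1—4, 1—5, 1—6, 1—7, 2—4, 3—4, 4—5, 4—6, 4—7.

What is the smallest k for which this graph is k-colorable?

3

1, 4, 5 form a triangle, so at least 3 colors are needed.
3 colors suffice: color a → {1}; color b → {4}; color c → {2, 3, 5, 6, 7}. Each edge has distinct colors on its endpoints.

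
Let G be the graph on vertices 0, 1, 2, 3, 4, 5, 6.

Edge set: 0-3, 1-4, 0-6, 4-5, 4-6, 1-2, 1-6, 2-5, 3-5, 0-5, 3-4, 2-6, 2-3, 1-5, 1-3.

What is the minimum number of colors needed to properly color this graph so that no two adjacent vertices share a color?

4

1, 2, 3, 5 form a clique, so at least 4 colors are needed.
One proper 4-coloring: 0=blue, 1=blue, 2=yellow, 3=green, 4=yellow, 5=red, 6=red. Every edge joins two different colors.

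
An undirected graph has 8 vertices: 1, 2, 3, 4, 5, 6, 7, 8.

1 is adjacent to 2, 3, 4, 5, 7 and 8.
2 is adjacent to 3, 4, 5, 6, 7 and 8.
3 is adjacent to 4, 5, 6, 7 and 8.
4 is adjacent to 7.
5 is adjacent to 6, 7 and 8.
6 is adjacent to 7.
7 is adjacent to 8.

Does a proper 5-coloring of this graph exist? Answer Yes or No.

1, 2, 3, 5, 7, 8 are mutually adjacent (a clique of size 6), so at least 6 colors are needed.
So 5 colors are not enough.

No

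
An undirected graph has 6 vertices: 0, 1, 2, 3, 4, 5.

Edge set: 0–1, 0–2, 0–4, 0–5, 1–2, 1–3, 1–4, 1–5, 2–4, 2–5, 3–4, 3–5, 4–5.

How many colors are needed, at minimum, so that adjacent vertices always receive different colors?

5

0, 1, 2, 4, 5 form a clique, so at least 5 colors are needed.
5 colors suffice: color red → {1}; color blue → {5}; color green → {4}; color yellow → {2, 3}; color purple → {0}. Every edge joins two different colors.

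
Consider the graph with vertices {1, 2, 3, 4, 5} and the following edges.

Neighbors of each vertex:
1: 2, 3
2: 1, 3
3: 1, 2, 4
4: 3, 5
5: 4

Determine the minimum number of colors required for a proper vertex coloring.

1, 2, 3 are mutually adjacent, so at least 3 colors are needed.
3 colors suffice: color red → {3, 5}; color blue → {1, 4}; color green → {2}. Every edge joins two different colors.

3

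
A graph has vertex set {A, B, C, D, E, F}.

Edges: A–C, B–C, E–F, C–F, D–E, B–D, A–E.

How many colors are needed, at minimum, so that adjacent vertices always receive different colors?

The cycle D-E-F-C-B-D has odd length 5, so it cannot be 2-colored; at least 3 colors are needed.
3 colors suffice: color 1 → {C, E}; color 2 → {A, D, F}; color 3 → {B}. Each edge has distinct colors on its endpoints.

3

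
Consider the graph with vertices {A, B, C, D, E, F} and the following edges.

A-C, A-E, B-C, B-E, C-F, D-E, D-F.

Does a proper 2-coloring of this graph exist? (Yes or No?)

The cycle D-E-A-C-F-D has odd length 5, so it cannot be 2-colored; at least 3 colors are needed.
So 2 colors are not enough.

No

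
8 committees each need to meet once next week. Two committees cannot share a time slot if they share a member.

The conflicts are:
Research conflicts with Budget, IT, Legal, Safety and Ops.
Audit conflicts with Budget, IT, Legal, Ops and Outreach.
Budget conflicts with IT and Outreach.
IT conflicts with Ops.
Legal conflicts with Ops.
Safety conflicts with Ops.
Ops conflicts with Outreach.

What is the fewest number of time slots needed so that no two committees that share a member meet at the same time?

3

Research, Budget, IT are mutually in conflict, so at least 3 time slots are needed.
3 time slots suffice: time slot 1 → {Budget, Ops}; time slot 2 → {Research, Audit}; time slot 3 → {IT, Legal, Safety, Outreach}. Each listed conflict is separated.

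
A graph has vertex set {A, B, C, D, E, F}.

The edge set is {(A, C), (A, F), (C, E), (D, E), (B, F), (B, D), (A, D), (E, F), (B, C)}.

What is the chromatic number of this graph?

2

D and E are adjacent, so at least 2 colors are needed.
A valid assignment using 2 colors: A=1, B=1, C=2, D=2, E=1, F=2. No two adjacent vertices share a color.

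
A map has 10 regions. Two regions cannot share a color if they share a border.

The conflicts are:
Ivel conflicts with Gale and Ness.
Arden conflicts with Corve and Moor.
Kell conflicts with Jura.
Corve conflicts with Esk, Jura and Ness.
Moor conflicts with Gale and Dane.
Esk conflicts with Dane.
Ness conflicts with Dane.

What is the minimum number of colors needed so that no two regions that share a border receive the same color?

3

The cycle Ness-Ivel-Gale-Moor-Dane-Ness has odd length 5, so it cannot be 2-colored; at least 3 colors are needed.
One proper 3-coloring: Ivel=1, Arden=2, Kell=1, Corve=1, Moor=1, Esk=3, Gale=2, Jura=2, Ness=3, Dane=2. No two conflicting regions share a color.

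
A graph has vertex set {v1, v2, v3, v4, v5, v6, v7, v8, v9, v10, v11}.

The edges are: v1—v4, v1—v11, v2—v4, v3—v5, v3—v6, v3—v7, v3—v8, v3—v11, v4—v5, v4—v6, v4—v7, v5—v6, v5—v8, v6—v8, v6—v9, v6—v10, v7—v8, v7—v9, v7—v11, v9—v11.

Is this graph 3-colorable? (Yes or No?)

v3, v5, v6, v8 are pairwise adjacent (a clique of size 4), so at least 4 colors are needed.
So 3 colors are not enough.

No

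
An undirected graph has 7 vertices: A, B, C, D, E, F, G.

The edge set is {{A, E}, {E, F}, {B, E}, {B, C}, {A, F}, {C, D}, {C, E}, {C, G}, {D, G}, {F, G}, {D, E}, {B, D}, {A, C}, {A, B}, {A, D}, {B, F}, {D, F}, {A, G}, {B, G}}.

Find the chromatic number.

5

A, B, C, D, E are pairwise adjacent (a clique of size 5), so at least 5 colors are needed.
A valid assignment using 5 colors: A=1, B=3, C=5, D=2, E=4, F=5, G=4. Every edge joins two different colors.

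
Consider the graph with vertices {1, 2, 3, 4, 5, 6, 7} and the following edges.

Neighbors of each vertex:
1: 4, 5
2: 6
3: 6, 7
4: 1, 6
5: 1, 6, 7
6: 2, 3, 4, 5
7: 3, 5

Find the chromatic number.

2

3 and 7 are adjacent, so at least 2 colors are needed.
One proper 2-coloring: 1=a, 2=b, 3=b, 4=b, 5=b, 6=a, 7=a. No two adjacent vertices share a color.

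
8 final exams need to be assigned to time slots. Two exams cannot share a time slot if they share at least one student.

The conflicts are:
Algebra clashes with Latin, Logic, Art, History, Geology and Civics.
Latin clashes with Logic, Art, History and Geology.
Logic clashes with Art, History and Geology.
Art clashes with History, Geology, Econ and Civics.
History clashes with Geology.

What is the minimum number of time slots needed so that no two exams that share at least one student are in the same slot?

Algebra, Latin, Logic, Art, History, Geology pairwise conflict, so at least 6 time slots are needed.
6 time slots suffice: time slot 1 → {Art}; time slot 2 → {Algebra, Econ}; time slot 3 → {Latin, Civics}; time slot 4 → {Logic}; time slot 5 → {History}; time slot 6 → {Geology}. No two conflicting exams share a time slot.

6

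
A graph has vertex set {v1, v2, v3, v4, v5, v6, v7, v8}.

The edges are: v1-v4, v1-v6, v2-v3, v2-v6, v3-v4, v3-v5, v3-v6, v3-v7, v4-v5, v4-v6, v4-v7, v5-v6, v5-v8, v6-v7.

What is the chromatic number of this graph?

4

v3, v4, v5, v6 are pairwise adjacent (a clique of size 4), so at least 4 colors are needed.
A valid assignment using 4 colors: v1=G, v2=B, v3=G, v4=B, v5=Y, v6=R, v7=Y, v8=R. No two adjacent vertices share a color.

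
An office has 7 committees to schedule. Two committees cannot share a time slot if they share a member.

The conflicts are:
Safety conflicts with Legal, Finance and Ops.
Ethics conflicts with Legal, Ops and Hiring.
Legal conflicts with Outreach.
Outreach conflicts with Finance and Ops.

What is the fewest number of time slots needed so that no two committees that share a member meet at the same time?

2

Legal and Outreach conflict, so at least 2 time slots are needed.
2 time slots suffice: time slot 1 → {Legal, Finance, Ops, Hiring}; time slot 2 → {Safety, Ethics, Outreach}. Every pair that conflicts lands in different time slots.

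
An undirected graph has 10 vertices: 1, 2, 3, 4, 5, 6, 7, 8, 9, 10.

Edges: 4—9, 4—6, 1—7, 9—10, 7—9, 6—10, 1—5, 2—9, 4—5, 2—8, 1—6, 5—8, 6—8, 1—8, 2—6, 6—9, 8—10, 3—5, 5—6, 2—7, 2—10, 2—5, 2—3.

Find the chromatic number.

4

2, 5, 6, 8 are mutually adjacent (a clique of size 4), so at least 4 colors are needed.
4 colors suffice: color red → {1, 2, 4}; color blue → {3, 6, 7}; color green → {5, 10}; color yellow → {8, 9}. Every edge joins two different colors.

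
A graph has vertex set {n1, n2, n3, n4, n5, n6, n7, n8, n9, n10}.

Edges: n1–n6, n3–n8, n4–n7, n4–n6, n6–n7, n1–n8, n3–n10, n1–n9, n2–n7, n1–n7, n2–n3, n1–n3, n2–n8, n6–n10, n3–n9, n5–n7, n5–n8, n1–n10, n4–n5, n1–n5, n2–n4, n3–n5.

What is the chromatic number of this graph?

n1, n3, n5, n8 form a clique, so at least 4 colors are needed.
4 colors suffice: color 1 → {n1, n2}; color 2 → {n3, n7}; color 3 → {n5, n6, n9}; color 4 → {n4, n8, n10}. No two adjacent vertices share a color.

4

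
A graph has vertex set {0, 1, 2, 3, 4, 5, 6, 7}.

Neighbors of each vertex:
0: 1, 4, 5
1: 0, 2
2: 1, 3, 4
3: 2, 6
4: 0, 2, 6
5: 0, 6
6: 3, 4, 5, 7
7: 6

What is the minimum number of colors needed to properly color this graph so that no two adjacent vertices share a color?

0 and 4 are adjacent, so at least 2 colors are needed.
One proper 2-coloring: 0=red, 1=blue, 2=red, 3=blue, 4=blue, 5=blue, 6=red, 7=blue. Every edge joins two different colors.

2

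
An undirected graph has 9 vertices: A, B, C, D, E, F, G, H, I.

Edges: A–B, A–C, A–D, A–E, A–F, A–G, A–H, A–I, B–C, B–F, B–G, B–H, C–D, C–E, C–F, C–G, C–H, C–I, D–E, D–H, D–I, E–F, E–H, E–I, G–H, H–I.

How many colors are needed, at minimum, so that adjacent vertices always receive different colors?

A, C, D, E, H, I form a clique, so at least 6 colors are needed.
6 colors suffice: A=2, B=4, C=1, D=5, E=4, F=3, G=5, H=3, I=6. Each edge has distinct colors on its endpoints.

6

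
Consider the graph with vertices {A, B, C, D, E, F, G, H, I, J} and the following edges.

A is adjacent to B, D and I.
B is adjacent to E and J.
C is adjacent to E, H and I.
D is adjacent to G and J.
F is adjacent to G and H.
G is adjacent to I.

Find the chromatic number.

The cycle I-G-F-H-C-I has odd length 5, so it cannot be 2-colored; at least 3 colors are needed.
3 colors suffice: color 1 → {A, C, G, J}; color 2 → {B, D, F, I}; color 3 → {E, H}. Every edge joins two different colors.

3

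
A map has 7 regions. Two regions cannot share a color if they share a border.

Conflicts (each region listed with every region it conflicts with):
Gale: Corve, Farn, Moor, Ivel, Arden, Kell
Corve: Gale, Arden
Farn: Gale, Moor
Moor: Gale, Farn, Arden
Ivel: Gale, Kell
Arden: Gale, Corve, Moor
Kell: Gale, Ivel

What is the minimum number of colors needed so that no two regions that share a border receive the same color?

Gale, Corve, Arden are mutually in conflict, so at least 3 colors are needed.
3 colors suffice: color 1 → {Gale}; color 2 → {Farn, Ivel, Arden}; color 3 → {Corve, Moor, Kell}. Every pair that conflicts lands in different colors.

3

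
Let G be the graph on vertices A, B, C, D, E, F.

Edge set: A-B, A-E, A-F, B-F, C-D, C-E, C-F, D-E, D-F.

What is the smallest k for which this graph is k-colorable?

C, D, F are pairwise adjacent, so at least 3 colors are needed.
A valid assignment using 3 colors: A=blue, B=green, C=blue, D=green, E=red, F=red. Every edge joins two different colors.

3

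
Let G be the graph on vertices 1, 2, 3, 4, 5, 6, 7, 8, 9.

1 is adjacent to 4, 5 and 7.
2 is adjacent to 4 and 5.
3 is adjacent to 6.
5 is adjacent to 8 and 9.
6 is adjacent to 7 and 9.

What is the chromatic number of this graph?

The cycle 7-6-9-5-1-7 has odd length 5, so it cannot be 2-colored; at least 3 colors are needed.
A valid assignment using 3 colors: 1=b, 2=b, 3=b, 4=a, 5=a, 6=a, 7=c, 8=b, 9=b. No two adjacent vertices share a color.

3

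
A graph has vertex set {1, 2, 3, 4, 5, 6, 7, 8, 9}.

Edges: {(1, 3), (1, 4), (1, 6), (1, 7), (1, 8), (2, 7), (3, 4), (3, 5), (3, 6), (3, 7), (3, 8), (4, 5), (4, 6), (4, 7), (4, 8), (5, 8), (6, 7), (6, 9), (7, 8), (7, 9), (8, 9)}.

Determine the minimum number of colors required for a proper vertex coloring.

1, 3, 4, 7, 8 form a clique, so at least 5 colors are needed.
A valid assignment using 5 colors: 1=e, 2=b, 3=d, 4=c, 5=a, 6=b, 7=a, 8=b, 9=c. Each edge has distinct colors on its endpoints.

5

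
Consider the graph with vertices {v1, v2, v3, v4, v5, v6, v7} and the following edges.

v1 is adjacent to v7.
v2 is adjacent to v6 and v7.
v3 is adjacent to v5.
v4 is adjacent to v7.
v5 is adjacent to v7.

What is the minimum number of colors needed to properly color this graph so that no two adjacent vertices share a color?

v4 and v7 are adjacent, so at least 2 colors are needed.
2 colors suffice: color 1 → {v3, v6, v7}; color 2 → {v1, v2, v4, v5}. No two adjacent vertices share a color.

2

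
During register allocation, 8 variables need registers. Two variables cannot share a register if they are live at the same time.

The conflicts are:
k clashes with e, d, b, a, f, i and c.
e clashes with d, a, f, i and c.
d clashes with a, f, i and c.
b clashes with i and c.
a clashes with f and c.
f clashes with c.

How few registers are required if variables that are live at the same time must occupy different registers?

6

k, e, d, a, f, c pairwise conflict, so at least 6 registers are needed.
6 registers suffice: register 1 → {k}; register 2 → {d, b}; register 3 → {e}; register 4 → {i, c}; register 5 → {f}; register 6 → {a}. Every pair that conflicts lands in different registers.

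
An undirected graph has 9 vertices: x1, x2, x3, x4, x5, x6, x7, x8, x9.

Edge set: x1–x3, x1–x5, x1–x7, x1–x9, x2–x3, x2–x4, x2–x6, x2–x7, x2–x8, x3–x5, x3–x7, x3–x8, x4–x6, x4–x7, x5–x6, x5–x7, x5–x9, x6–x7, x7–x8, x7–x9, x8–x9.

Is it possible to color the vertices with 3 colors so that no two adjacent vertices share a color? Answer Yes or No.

No

x1, x3, x5, x7 form a clique, so at least 4 colors are needed.
So 3 colors are not enough.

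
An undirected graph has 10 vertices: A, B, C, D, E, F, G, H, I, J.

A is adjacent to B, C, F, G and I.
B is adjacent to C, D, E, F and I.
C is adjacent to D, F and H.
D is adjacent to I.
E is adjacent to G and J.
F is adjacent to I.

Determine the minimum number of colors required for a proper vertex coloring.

A, B, F, I are mutually adjacent (a clique of size 4), so at least 4 colors are needed.
A valid assignment using 4 colors: A=3, B=1, C=2, D=3, E=2, F=4, G=1, H=1, I=2, J=1. No two adjacent vertices share a color.

4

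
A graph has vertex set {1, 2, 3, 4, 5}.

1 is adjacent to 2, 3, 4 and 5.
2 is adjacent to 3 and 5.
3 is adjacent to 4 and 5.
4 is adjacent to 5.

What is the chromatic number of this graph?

4

1, 3, 4, 5 are mutually adjacent (a clique of size 4), so at least 4 colors are needed.
4 colors suffice: color red → {1}; color blue → {5}; color green → {3}; color yellow → {2, 4}. Each edge has distinct colors on its endpoints.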